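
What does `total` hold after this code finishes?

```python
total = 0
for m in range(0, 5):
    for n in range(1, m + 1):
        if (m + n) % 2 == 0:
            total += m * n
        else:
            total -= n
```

34

m=1,n=1: even sum, total = 0+1 = 1
m=2,n=1: odd sum, total = 1-1 = 0
m=2,n=2: even sum, total = 0+4 = 4
m=3,n=1: even sum, total = 4+3 = 7
m=3,n=2: odd sum, total = 7-2 = 5
m=3,n=3: even sum, total = 5+9 = 14
m=4,n=1: odd sum, total = 14-1 = 13
m=4,n=2: even sum, total = 13+8 = 21
m=4,n=3: odd sum, total = 21-3 = 18
m=4,n=4: even sum, total = 18+16 = 34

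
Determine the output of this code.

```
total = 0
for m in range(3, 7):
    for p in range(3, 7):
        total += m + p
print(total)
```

m=3,p=3: total = 0+6 = 6
m=3,p=4: total = 6+7 = 13
m=3,p=5: total = 13+8 = 21
m=3,p=6: total = 21+9 = 30
m=4,p=3: total = 30+7 = 37
m=4,p=4: total = 37+8 = 45
m=4,p=5: total = 45+9 = 54
m=4,p=6: total = 54+10 = 64
m=5,p=3: total = 64+8 = 72
m=5,p=4: total = 72+9 = 81
m=5,p=5: total = 81+10 = 91
m=5,p=6: total = 91+11 = 102
m=6,p=3: total = 102+9 = 111
m=6,p=4: total = 111+10 = 121
m=6,p=5: total = 121+11 = 132
m=6,p=6: total = 132+12 = 144

144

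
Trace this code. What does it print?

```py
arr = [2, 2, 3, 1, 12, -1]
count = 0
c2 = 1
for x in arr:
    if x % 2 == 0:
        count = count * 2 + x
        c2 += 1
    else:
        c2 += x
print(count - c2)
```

x=2: even, count = 0*2+2 = 2; c2=2
x=2: even, count = 2*2+2 = 6; c2=3
x=3: not even; c2=6
x=1: not even; c2=7
x=12: even, count = 6*2+12 = 24; c2=8
x=-1: not even; c2=7
count-c2 = 24-7 = 17

17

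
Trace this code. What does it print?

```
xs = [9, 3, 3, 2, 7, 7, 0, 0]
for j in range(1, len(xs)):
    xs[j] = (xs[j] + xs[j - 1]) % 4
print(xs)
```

j=1: xs[1] = (3+9)%4 = 0 → [9, 0, 3, 2, 7, 7, 0, 0]
j=2: xs[2] = (3+0)%4 = 3 → [9, 0, 3, 2, 7, 7, 0, 0]
j=3: xs[3] = (2+3)%4 = 1 → [9, 0, 3, 1, 7, 7, 0, 0]
j=4: xs[4] = (7+1)%4 = 0 → [9, 0, 3, 1, 0, 7, 0, 0]
j=5: xs[5] = (7+0)%4 = 3 → [9, 0, 3, 1, 0, 3, 0, 0]
j=6: xs[6] = (0+3)%4 = 3 → [9, 0, 3, 1, 0, 3, 3, 0]
j=7: xs[7] = (0+3)%4 = 3 → [9, 0, 3, 1, 0, 3, 3, 3]

[9, 0, 3, 1, 0, 3, 3, 3]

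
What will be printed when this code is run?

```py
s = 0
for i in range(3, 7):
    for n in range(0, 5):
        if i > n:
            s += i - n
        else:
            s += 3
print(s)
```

i=3,n=0: 3>0, s = 0+3 = 3
i=3,n=1: 3>1, s = 3+2 = 5
i=3,n=2: 3>2, s = 5+1 = 6
i=3,n=3: not 3>3, s = 6+3 = 9
i=3,n=4: not 3>4, s = 9+3 = 12
i=4,n=0: 4>0, s = 12+4 = 16
i=4,n=1: 4>1, s = 16+3 = 19
i=4,n=2: 4>2, s = 19+2 = 21
i=4,n=3: 4>3, s = 21+1 = 22
i=4,n=4: not 4>4, s = 22+3 = 25
i=5,n=0: 5>0, s = 25+5 = 30
i=5,n=1: 5>1, s = 30+4 = 34
i=5,n=2: 5>2, s = 34+3 = 37
i=5,n=3: 5>3, s = 37+2 = 39
i=5,n=4: 5>4, s = 39+1 = 40
i=6,n=0: 6>0, s = 40+6 = 46
i=6,n=1: 6>1, s = 46+5 = 51
i=6,n=2: 6>2, s = 51+4 = 55
i=6,n=3: 6>3, s = 55+3 = 58
i=6,n=4: 6>4, s = 58+2 = 60

60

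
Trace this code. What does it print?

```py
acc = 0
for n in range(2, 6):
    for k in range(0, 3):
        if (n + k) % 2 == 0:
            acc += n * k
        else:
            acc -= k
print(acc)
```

14

n=2,k=0: even sum, acc = 0+0 = 0
n=2,k=1: odd sum, acc = 0-1 = -1
n=2,k=2: even sum, acc = (-1)+4 = 3
n=3,k=0: odd sum, acc = 3-0 = 3
n=3,k=1: even sum, acc = 3+3 = 6
n=3,k=2: odd sum, acc = 6-2 = 4
n=4,k=0: even sum, acc = 4+0 = 4
n=4,k=1: odd sum, acc = 4-1 = 3
n=4,k=2: even sum, acc = 3+8 = 11
n=5,k=0: odd sum, acc = 11-0 = 11
n=5,k=1: even sum, acc = 11+5 = 16
n=5,k=2: odd sum, acc = 16-2 = 14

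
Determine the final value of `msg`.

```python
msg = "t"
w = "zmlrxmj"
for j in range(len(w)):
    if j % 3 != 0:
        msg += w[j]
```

j=0: skip
j=1: add 'm' → 'tm'
j=2: add 'l' → 'tml'
j=3: skip
j=4: add 'x' → 'tmlx'
j=5: add 'm' → 'tmlxm'
j=6: skip

'tmlxm'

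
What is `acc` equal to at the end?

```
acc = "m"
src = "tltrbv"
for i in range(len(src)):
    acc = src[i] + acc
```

i=0: prepend 't' → 'tm'
i=1: prepend 'l' → 'ltm'
i=2: prepend 't' → 'tltm'
i=3: prepend 'r' → 'rtltm'
i=4: prepend 'b' → 'brtltm'
i=5: prepend 'v' → 'vbrtltm'

'vbrtltm'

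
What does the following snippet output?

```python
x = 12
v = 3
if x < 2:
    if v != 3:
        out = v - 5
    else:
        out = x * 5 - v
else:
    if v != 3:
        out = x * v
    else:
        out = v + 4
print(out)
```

x=12, v=3
x < 2 is False; v != 3 is False
→ out = v + 4 = 7

7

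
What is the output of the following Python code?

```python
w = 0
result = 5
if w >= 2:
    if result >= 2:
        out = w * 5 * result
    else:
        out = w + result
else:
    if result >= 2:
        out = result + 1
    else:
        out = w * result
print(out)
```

6

w=0, result=5
w >= 2 is False; result >= 2 is True
→ out = result + 1 = 6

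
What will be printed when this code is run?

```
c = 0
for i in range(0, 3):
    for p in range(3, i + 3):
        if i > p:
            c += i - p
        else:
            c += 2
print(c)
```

6

i=1,p=3: not 1>3, c = 0+2 = 2
i=2,p=3: not 2>3, c = 2+2 = 4
i=2,p=4: not 2>4, c = 4+2 = 6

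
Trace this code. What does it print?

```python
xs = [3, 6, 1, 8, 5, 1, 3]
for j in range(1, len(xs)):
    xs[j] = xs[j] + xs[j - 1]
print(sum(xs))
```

114

j=1: xs[1] = 6+3 = 9 → [3, 9, 1, 8, 5, 1, 3]
j=2: xs[2] = 1+9 = 10 → [3, 9, 10, 8, 5, 1, 3]
j=3: xs[3] = 8+10 = 18 → [3, 9, 10, 18, 5, 1, 3]
j=4: xs[4] = 5+18 = 23 → [3, 9, 10, 18, 23, 1, 3]
j=5: xs[5] = 1+23 = 24 → [3, 9, 10, 18, 23, 24, 3]
j=6: xs[6] = 3+24 = 27 → [3, 9, 10, 18, 23, 24, 27]
sum = 114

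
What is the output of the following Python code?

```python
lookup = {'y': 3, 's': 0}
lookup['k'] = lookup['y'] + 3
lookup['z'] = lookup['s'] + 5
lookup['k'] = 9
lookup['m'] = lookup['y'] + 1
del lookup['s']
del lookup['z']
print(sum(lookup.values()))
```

lookup['k'] = lookup['y']+3 = 6 → {'y': 3, 's': 0, 'k': 6}
lookup['z'] = lookup['s']+5 = 5 → {'y': 3, 's': 0, 'k': 6, 'z': 5}
lookup['k'] = 9 → {'y': 3, 's': 0, 'k': 9, 'z': 5}
lookup['m'] = lookup['y']+1 = 4 → {'y': 3, 's': 0, 'k': 9, 'z': 5, 'm': 4}
del 's' → {'y': 3, 'k': 9, 'z': 5, 'm': 4}
del 'z' → {'y': 3, 'k': 9, 'm': 4}
sum of values = 16

16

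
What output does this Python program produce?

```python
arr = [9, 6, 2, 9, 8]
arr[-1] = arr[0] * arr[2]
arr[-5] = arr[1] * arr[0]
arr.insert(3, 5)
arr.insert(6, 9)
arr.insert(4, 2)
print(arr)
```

arr[-1] = arr[0]*arr[2] = 9*2 = 18 → [9, 6, 2, 9, 18]
arr[-5] = arr[1]*arr[0] = 6*9 = 54 → [54, 6, 2, 9, 18]
insert 5 at 3 → [54, 6, 2, 5, 9, 18]
insert 9 at 6 → [54, 6, 2, 5, 9, 18, 9]
insert 2 at 4 → [54, 6, 2, 5, 2, 9, 18, 9]

[54, 6, 2, 5, 2, 9, 18, 9]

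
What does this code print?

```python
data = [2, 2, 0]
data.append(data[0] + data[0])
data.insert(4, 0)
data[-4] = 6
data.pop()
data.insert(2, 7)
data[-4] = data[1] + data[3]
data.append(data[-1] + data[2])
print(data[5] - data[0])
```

9

append data[0]+data[0] = 2+2 = 4 → [2, 2, 0, 4]
insert 0 at 4 → [2, 2, 0, 4, 0]
data[-4] = 6 → [2, 6, 0, 4, 0]
pop() removes 0 → [2, 6, 0, 4]
insert 7 at 2 → [2, 6, 7, 0, 4]
data[-4] = data[1]+data[3] = 6+0 = 6 → [2, 6, 7, 0, 4]
append data[-1]+data[2] = 4+7 = 11 → [2, 6, 7, 0, 4, 11]
data[5]-data[0] = 11-2 = 9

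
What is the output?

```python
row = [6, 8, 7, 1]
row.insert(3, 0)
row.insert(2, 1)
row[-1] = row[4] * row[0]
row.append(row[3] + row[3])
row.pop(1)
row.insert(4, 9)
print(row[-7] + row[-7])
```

insert 0 at 3 → [6, 8, 7, 0, 1]
insert 1 at 2 → [6, 8, 1, 7, 0, 1]
row[-1] = row[4]*row[0] = 0*6 = 0 → [6, 8, 1, 7, 0, 0]
append row[3]+row[3] = 7+7 = 14 → [6, 8, 1, 7, 0, 0, 14]
pop(1) removes 8 → [6, 1, 7, 0, 0, 14]
insert 9 at 4 → [6, 1, 7, 0, 9, 0, 14]
row[-7]+row[-7] = 6+6 = 12

12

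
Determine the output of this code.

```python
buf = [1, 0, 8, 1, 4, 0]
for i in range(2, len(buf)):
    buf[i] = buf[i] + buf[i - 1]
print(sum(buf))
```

i=2: buf[2] = 8+0 = 8 → [1, 0, 8, 1, 4, 0]
i=3: buf[3] = 1+8 = 9 → [1, 0, 8, 9, 4, 0]
i=4: buf[4] = 4+9 = 13 → [1, 0, 8, 9, 13, 0]
i=5: buf[5] = 0+13 = 13 → [1, 0, 8, 9, 13, 13]
sum = 44

44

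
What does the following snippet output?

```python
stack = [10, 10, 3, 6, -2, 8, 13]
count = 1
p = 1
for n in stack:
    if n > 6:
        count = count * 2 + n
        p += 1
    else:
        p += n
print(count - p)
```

n=10: >6, count = 1*2+10 = 12; p=2
n=10: >6, count = 12*2+10 = 34; p=3
n=3: not >6; p=6
n=6: not >6; p=12
n=-2: not >6; p=10
n=8: >6, count = 34*2+8 = 76; p=11
n=13: >6, count = 76*2+13 = 165; p=12
count-p = 165-12 = 153

153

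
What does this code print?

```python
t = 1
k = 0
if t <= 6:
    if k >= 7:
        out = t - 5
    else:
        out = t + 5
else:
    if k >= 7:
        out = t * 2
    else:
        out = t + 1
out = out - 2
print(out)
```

t=1, k=0
t <= 6 is True; k >= 7 is False
→ out = t + 5 = 6
out = 6-2 = 4

4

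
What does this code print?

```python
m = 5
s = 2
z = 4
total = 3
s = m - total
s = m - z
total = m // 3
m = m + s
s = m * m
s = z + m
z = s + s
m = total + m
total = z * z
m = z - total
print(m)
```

-380

s = 5-3 = 2
s = 5-4 = 1
total = 5//3 = 1
m = 5+1 = 6
s = 6*6 = 36
s = 4+6 = 10
z = 10+10 = 20
m = 1+6 = 7
total = 20*20 = 400
m = 20-400 = -380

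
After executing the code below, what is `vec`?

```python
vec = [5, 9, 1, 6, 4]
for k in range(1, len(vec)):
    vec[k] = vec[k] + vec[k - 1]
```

[5, 14, 15, 21, 25]

k=1: vec[1] = 9+5 = 14 → [5, 14, 1, 6, 4]
k=2: vec[2] = 1+14 = 15 → [5, 14, 15, 6, 4]
k=3: vec[3] = 6+15 = 21 → [5, 14, 15, 21, 4]
k=4: vec[4] = 4+21 = 25 → [5, 14, 15, 21, 25]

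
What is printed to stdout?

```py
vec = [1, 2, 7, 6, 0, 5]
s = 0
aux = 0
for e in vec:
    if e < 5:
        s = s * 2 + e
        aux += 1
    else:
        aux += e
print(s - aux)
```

e=1: <5, s = 0*2+1 = 1; aux=1
e=2: <5, s = 1*2+2 = 4; aux=2
e=7: not <5; aux=9
e=6: not <5; aux=15
e=0: <5, s = 4*2+0 = 8; aux=16
e=5: not <5; aux=21
s-aux = 8-21 = -13

-13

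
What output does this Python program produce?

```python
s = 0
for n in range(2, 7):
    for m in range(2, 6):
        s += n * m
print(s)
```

280

n=2,m=2: s = 0+4 = 4
n=2,m=3: s = 4+6 = 10
n=2,m=4: s = 10+8 = 18
n=2,m=5: s = 18+10 = 28
n=3,m=2: s = 28+6 = 34
n=3,m=3: s = 34+9 = 43
n=3,m=4: s = 43+12 = 55
n=3,m=5: s = 55+15 = 70
n=4,m=2: s = 70+8 = 78
n=4,m=3: s = 78+12 = 90
n=4,m=4: s = 90+16 = 106
n=4,m=5: s = 106+20 = 126
n=5,m=2: s = 126+10 = 136
n=5,m=3: s = 136+15 = 151
n=5,m=4: s = 151+20 = 171
n=5,m=5: s = 171+25 = 196
n=6,m=2: s = 196+12 = 208
n=6,m=3: s = 208+18 = 226
n=6,m=4: s = 226+24 = 250
n=6,m=5: s = 250+30 = 280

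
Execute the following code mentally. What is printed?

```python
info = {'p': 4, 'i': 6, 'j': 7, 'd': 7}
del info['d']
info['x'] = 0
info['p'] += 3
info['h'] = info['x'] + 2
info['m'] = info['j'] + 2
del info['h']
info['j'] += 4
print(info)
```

del 'd' → {'p': 4, 'i': 6, 'j': 7}
info['x'] = 0 → {'p': 4, 'i': 6, 'j': 7, 'x': 0}
info['p'] = 4+3 = 7 → {'p': 7, 'i': 6, 'j': 7, 'x': 0}
info['h'] = info['x']+2 = 2 → {'p': 7, 'i': 6, 'j': 7, 'x': 0, 'h': 2}
info['m'] = info['j']+2 = 9 → {'p': 7, 'i': 6, 'j': 7, 'x': 0, 'h': 2, 'm': 9}
del 'h' → {'p': 7, 'i': 6, 'j': 7, 'x': 0, 'm': 9}
info['j'] = 7+4 = 11 → {'p': 7, 'i': 6, 'j': 11, 'x': 0, 'm': 9}

{'p': 7, 'i': 6, 'j': 11, 'x': 0, 'm': 9}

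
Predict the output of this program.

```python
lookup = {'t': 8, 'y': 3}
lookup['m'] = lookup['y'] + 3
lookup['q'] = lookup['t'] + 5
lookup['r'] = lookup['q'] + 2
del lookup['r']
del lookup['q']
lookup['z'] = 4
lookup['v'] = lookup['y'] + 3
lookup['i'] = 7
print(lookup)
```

lookup['m'] = lookup['y']+3 = 6 → {'t': 8, 'y': 3, 'm': 6}
lookup['q'] = lookup['t']+5 = 13 → {'t': 8, 'y': 3, 'm': 6, 'q': 13}
lookup['r'] = lookup['q']+2 = 15 → {'t': 8, 'y': 3, 'm': 6, 'q': 13, 'r': 15}
del 'r' → {'t': 8, 'y': 3, 'm': 6, 'q': 13}
del 'q' → {'t': 8, 'y': 3, 'm': 6}
lookup['z'] = 4 → {'t': 8, 'y': 3, 'm': 6, 'z': 4}
lookup['v'] = lookup['y']+3 = 6 → {'t': 8, 'y': 3, 'm': 6, 'z': 4, 'v': 6}
lookup['i'] = 7 → {'t': 8, 'y': 3, 'm': 6, 'z': 4, 'v': 6, 'i': 7}

{'t': 8, 'y': 3, 'm': 6, 'z': 4, 'v': 6, 'i': 7}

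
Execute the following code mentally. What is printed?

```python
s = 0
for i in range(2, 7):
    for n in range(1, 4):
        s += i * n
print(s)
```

i=2,n=1: s = 0+2 = 2
i=2,n=2: s = 2+4 = 6
i=2,n=3: s = 6+6 = 12
i=3,n=1: s = 12+3 = 15
i=3,n=2: s = 15+6 = 21
i=3,n=3: s = 21+9 = 30
i=4,n=1: s = 30+4 = 34
i=4,n=2: s = 34+8 = 42
i=4,n=3: s = 42+12 = 54
i=5,n=1: s = 54+5 = 59
i=5,n=2: s = 59+10 = 69
i=5,n=3: s = 69+15 = 84
i=6,n=1: s = 84+6 = 90
i=6,n=2: s = 90+12 = 102
i=6,n=3: s = 102+18 = 120

120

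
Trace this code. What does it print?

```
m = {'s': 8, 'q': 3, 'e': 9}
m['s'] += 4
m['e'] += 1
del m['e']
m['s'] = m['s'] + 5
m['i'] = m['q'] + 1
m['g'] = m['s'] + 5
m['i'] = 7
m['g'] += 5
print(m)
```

{'s': 17, 'q': 3, 'i': 7, 'g': 27}

m['s'] = 8+4 = 12 → {'s': 12, 'q': 3, 'e': 9}
m['e'] = 9+1 = 10 → {'s': 12, 'q': 3, 'e': 10}
del 'e' → {'s': 12, 'q': 3}
m['s'] = m['s']+5 = 17 → {'s': 17, 'q': 3}
m['i'] = m['q']+1 = 4 → {'s': 17, 'q': 3, 'i': 4}
m['g'] = m['s']+5 = 22 → {'s': 17, 'q': 3, 'i': 4, 'g': 22}
m['i'] = 7 → {'s': 17, 'q': 3, 'i': 7, 'g': 22}
m['g'] = 22+5 = 27 → {'s': 17, 'q': 3, 'i': 7, 'g': 27}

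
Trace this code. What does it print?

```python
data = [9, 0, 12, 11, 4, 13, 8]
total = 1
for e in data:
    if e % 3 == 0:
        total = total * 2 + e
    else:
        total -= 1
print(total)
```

e=9: %3==0, total = 1*2+9 = 11
e=0: %3==0, total = 11*2+0 = 22
e=12: %3==0, total = 22*2+12 = 56
e=11: not %3==0, total = 56-1 = 55
e=4: not %3==0, total = 55-1 = 54
e=13: not %3==0, total = 54-1 = 53
e=8: not %3==0, total = 53-1 = 52

52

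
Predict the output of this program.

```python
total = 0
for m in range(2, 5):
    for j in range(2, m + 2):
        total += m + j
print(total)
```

m=2,j=2: total = 0+4 = 4
m=2,j=3: total = 4+5 = 9
m=3,j=2: total = 9+5 = 14
m=3,j=3: total = 14+6 = 20
m=3,j=4: total = 20+7 = 27
m=4,j=2: total = 27+6 = 33
m=4,j=3: total = 33+7 = 40
m=4,j=4: total = 40+8 = 48
m=4,j=5: total = 48+9 = 57

57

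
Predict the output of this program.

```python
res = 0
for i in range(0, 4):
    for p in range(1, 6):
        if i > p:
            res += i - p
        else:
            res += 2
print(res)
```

i=0,p=1: not 0>1, res = 0+2 = 2
i=0,p=2: not 0>2, res = 2+2 = 4
i=0,p=3: not 0>3, res = 4+2 = 6
i=0,p=4: not 0>4, res = 6+2 = 8
i=0,p=5: not 0>5, res = 8+2 = 10
i=1,p=1: not 1>1, res = 10+2 = 12
i=1,p=2: not 1>2, res = 12+2 = 14
i=1,p=3: not 1>3, res = 14+2 = 16
i=1,p=4: not 1>4, res = 16+2 = 18
i=1,p=5: not 1>5, res = 18+2 = 20
i=2,p=1: 2>1, res = 20+1 = 21
i=2,p=2: not 2>2, res = 21+2 = 23
i=2,p=3: not 2>3, res = 23+2 = 25
i=2,p=4: not 2>4, res = 25+2 = 27
i=2,p=5: not 2>5, res = 27+2 = 29
i=3,p=1: 3>1, res = 29+2 = 31
i=3,p=2: 3>2, res = 31+1 = 32
i=3,p=3: not 3>3, res = 32+2 = 34
i=3,p=4: not 3>4, res = 34+2 = 36
i=3,p=5: not 3>5, res = 36+2 = 38

38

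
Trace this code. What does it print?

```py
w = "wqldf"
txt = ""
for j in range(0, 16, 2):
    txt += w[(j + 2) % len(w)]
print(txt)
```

lfqdwlfq

j=0: add w[2]='l' → 'l'
j=2: add w[4]='f' → 'lf'
j=4: add w[1]='q' → 'lfq'
j=6: add w[3]='d' → 'lfqd'
j=8: add w[0]='w' → 'lfqdw'
j=10: add w[2]='l' → 'lfqdwl'
j=12: add w[4]='f' → 'lfqdwlf'
j=14: add w[1]='q' → 'lfqdwlfq'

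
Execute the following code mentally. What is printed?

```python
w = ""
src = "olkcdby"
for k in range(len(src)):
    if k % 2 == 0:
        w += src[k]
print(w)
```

okdy

k=0: add 'o' → 'o'
k=1: skip
k=2: add 'k' → 'ok'
k=3: skip
k=4: add 'd' → 'okd'
k=5: skip
k=6: add 'y' → 'okdy'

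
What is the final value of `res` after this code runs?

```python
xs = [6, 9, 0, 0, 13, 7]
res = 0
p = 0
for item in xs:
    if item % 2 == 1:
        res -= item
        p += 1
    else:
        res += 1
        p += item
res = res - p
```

-35

item=6: not odd, res = 0+1 = 1; p=6
item=9: odd, res = 1-9 = -8; p=7
item=0: not odd, res = (-8)+1 = -7; p=7
item=0: not odd, res = (-7)+1 = -6; p=7
item=13: odd, res = (-6)-13 = -19; p=8
item=7: odd, res = (-19)-7 = -26; p=9
res-p = (-26)-9 = -35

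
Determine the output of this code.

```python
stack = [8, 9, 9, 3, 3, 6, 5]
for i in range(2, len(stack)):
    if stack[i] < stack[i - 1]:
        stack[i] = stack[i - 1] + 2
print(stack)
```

[8, 9, 9, 11, 13, 15, 17]

i=2: 9>=9, unchanged → [8, 9, 9, 3, 3, 6, 5]
i=3: 3<9, stack[3] = 9+2 = 11 → [8, 9, 9, 11, 3, 6, 5]
i=4: 3<11, stack[4] = 11+2 = 13 → [8, 9, 9, 11, 13, 6, 5]
i=5: 6<13, stack[5] = 13+2 = 15 → [8, 9, 9, 11, 13, 15, 5]
i=6: 5<15, stack[6] = 15+2 = 17 → [8, 9, 9, 11, 13, 15, 17]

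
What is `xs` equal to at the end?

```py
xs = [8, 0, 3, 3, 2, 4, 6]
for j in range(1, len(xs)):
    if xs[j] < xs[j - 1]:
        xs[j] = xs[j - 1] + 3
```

j=1: 0<8, xs[1] = 8+3 = 11 → [8, 11, 3, 3, 2, 4, 6]
j=2: 3<11, xs[2] = 11+3 = 14 → [8, 11, 14, 3, 2, 4, 6]
j=3: 3<14, xs[3] = 14+3 = 17 → [8, 11, 14, 17, 2, 4, 6]
j=4: 2<17, xs[4] = 17+3 = 20 → [8, 11, 14, 17, 20, 4, 6]
j=5: 4<20, xs[5] = 20+3 = 23 → [8, 11, 14, 17, 20, 23, 6]
j=6: 6<23, xs[6] = 23+3 = 26 → [8, 11, 14, 17, 20, 23, 26]

[8, 11, 14, 17, 20, 23, 26]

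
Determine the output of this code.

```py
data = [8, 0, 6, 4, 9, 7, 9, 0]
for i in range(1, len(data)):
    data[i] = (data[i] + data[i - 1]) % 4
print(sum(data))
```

i=1: data[1] = (0+8)%4 = 0 → [8, 0, 6, 4, 9, 7, 9, 0]
i=2: data[2] = (6+0)%4 = 2 → [8, 0, 2, 4, 9, 7, 9, 0]
i=3: data[3] = (4+2)%4 = 2 → [8, 0, 2, 2, 9, 7, 9, 0]
i=4: data[4] = (9+2)%4 = 3 → [8, 0, 2, 2, 3, 7, 9, 0]
i=5: data[5] = (7+3)%4 = 2 → [8, 0, 2, 2, 3, 2, 9, 0]
i=6: data[6] = (9+2)%4 = 3 → [8, 0, 2, 2, 3, 2, 3, 0]
i=7: data[7] = (0+3)%4 = 3 → [8, 0, 2, 2, 3, 2, 3, 3]
sum = 23

23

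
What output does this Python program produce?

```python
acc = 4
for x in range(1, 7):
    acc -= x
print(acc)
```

-17

x=1: acc = 4-1 = 3
x=2: acc = 3-2 = 1
x=3: acc = 1-3 = -2
x=4: acc = (-2)-4 = -6
x=5: acc = (-6)-5 = -11
x=6: acc = (-11)-6 = -17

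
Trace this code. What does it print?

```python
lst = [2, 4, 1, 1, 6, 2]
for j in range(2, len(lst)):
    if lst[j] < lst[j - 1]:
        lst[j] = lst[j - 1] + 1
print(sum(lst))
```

30

j=2: 1<4, lst[2] = 4+1 = 5 → [2, 4, 5, 1, 6, 2]
j=3: 1<5, lst[3] = 5+1 = 6 → [2, 4, 5, 6, 6, 2]
j=4: 6>=6, unchanged → [2, 4, 5, 6, 6, 2]
j=5: 2<6, lst[5] = 6+1 = 7 → [2, 4, 5, 6, 6, 7]
sum = 30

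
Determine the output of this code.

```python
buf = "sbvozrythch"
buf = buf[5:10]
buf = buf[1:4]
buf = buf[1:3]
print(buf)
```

th

slice [5:10] → 'rythc'
slice [1:4] → 'yth'
slice [1:3] → 'th'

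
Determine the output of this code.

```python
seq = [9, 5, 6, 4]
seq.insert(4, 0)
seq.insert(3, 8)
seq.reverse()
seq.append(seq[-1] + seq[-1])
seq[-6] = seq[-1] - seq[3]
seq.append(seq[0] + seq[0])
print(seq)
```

insert 0 at 4 → [9, 5, 6, 4, 0]
insert 8 at 3 → [9, 5, 6, 8, 4, 0]
reverse → [0, 4, 8, 6, 5, 9]
append seq[-1]+seq[-1] = 9+9 = 18 → [0, 4, 8, 6, 5, 9, 18]
seq[-6] = seq[-1]-seq[3] = 18-6 = 12 → [0, 12, 8, 6, 5, 9, 18]
append seq[0]+seq[0] = 0+0 = 0 → [0, 12, 8, 6, 5, 9, 18, 0]

[0, 12, 8, 6, 5, 9, 18, 0]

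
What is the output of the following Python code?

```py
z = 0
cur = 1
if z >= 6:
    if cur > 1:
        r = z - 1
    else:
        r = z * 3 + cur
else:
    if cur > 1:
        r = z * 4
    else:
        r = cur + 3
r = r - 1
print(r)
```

3

z=0, cur=1
z >= 6 is False; cur > 1 is False
→ r = cur + 3 = 4
r = 4-1 = 3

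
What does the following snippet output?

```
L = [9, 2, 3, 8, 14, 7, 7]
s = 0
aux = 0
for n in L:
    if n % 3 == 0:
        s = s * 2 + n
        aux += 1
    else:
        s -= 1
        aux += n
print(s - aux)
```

-25

n=9: %3==0, s = 0*2+9 = 9; aux=1
n=2: not %3==0, s = 9-1 = 8; aux=3
n=3: %3==0, s = 8*2+3 = 19; aux=4
n=8: not %3==0, s = 19-1 = 18; aux=12
n=14: not %3==0, s = 18-1 = 17; aux=26
n=7: not %3==0, s = 17-1 = 16; aux=33
n=7: not %3==0, s = 16-1 = 15; aux=40
s-aux = 15-40 = -25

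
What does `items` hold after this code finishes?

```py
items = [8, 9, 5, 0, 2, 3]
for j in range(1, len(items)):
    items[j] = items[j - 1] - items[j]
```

j=1: items[1] = 8-9 = -1 → [8, -1, 5, 0, 2, 3]
j=2: items[2] = (-1)-5 = -6 → [8, -1, -6, 0, 2, 3]
j=3: items[3] = (-6)-0 = -6 → [8, -1, -6, -6, 2, 3]
j=4: items[4] = (-6)-2 = -8 → [8, -1, -6, -6, -8, 3]
j=5: items[5] = (-8)-3 = -11 → [8, -1, -6, -6, -8, -11]

[8, -1, -6, -6, -8, -11]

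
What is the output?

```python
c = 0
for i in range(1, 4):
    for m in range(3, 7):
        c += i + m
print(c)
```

i=1,m=3: c = 0+4 = 4
i=1,m=4: c = 4+5 = 9
i=1,m=5: c = 9+6 = 15
i=1,m=6: c = 15+7 = 22
i=2,m=3: c = 22+5 = 27
i=2,m=4: c = 27+6 = 33
i=2,m=5: c = 33+7 = 40
i=2,m=6: c = 40+8 = 48
i=3,m=3: c = 48+6 = 54
i=3,m=4: c = 54+7 = 61
i=3,m=5: c = 61+8 = 69
i=3,m=6: c = 69+9 = 78

78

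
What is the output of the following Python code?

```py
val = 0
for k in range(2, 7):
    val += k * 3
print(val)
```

60

k=2: val = 0+2*3 = 6
k=3: val = 6+3*3 = 15
k=4: val = 15+4*3 = 27
k=5: val = 27+5*3 = 42
k=6: val = 42+6*3 = 60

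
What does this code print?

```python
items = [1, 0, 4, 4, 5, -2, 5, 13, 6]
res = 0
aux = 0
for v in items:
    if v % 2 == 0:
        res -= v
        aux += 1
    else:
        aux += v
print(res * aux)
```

v=1: not even; aux=1
v=0: even, res = 0-0 = 0; aux=2
v=4: even, res = 0-4 = -4; aux=3
v=4: even, res = (-4)-4 = -8; aux=4
v=5: not even; aux=9
v=-2: even, res = (-8)-(-2) = -6; aux=10
v=5: not even; aux=15
v=13: not even; aux=28
v=6: even, res = (-6)-6 = -12; aux=29
res*aux = (-12)*29 = -348

-348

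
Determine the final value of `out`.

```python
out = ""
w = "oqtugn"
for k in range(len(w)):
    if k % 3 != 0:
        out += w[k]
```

'qtgn'

k=0: skip
k=1: add 'q' → 'q'
k=2: add 't' → 'qt'
k=3: skip
k=4: add 'g' → 'qtg'
k=5: add 'n' → 'qtgn'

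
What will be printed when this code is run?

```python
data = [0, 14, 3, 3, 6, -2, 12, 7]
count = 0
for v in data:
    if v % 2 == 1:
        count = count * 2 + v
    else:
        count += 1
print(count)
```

47

v=0: not odd, count = 0+1 = 1
v=14: not odd, count = 1+1 = 2
v=3: odd, count = 2*2+3 = 7
v=3: odd, count = 7*2+3 = 17
v=6: not odd, count = 17+1 = 18
v=-2: not odd, count = 18+1 = 19
v=12: not odd, count = 19+1 = 20
v=7: odd, count = 20*2+7 = 47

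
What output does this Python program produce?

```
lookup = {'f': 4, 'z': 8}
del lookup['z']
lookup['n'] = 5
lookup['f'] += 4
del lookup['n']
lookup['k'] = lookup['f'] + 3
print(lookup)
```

{'f': 8, 'k': 11}

del 'z' → {'f': 4}
lookup['n'] = 5 → {'f': 4, 'n': 5}
lookup['f'] = 4+4 = 8 → {'f': 8, 'n': 5}
del 'n' → {'f': 8}
lookup['k'] = lookup['f']+3 = 11 → {'f': 8, 'k': 11}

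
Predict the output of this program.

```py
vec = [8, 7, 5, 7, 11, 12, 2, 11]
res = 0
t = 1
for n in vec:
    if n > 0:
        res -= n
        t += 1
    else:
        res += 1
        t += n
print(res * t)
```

-567

n=8: >0, res = 0-8 = -8; t=2
n=7: >0, res = (-8)-7 = -15; t=3
n=5: >0, res = (-15)-5 = -20; t=4
n=7: >0, res = (-20)-7 = -27; t=5
n=11: >0, res = (-27)-11 = -38; t=6
n=12: >0, res = (-38)-12 = -50; t=7
n=2: >0, res = (-50)-2 = -52; t=8
n=11: >0, res = (-52)-11 = -63; t=9
res*t = (-63)*9 = -567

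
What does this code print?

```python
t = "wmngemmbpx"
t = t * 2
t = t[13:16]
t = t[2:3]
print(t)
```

repeat ×2 → 'wmngemmbpxwmngemmbpx'
slice [13:16] → 'gem'
slice [2:3] → 'm'

m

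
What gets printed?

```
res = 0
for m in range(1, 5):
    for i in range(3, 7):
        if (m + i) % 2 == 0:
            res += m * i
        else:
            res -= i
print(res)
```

m=1,i=3: even sum, res = 0+3 = 3
m=1,i=4: odd sum, res = 3-4 = -1
m=1,i=5: even sum, res = (-1)+5 = 4
m=1,i=6: odd sum, res = 4-6 = -2
m=2,i=3: odd sum, res = (-2)-3 = -5
m=2,i=4: even sum, res = (-5)+8 = 3
m=2,i=5: odd sum, res = 3-5 = -2
m=2,i=6: even sum, res = (-2)+12 = 10
m=3,i=3: even sum, res = 10+9 = 19
m=3,i=4: odd sum, res = 19-4 = 15
m=3,i=5: even sum, res = 15+15 = 30
m=3,i=6: odd sum, res = 30-6 = 24
m=4,i=3: odd sum, res = 24-3 = 21
m=4,i=4: even sum, res = 21+16 = 37
m=4,i=5: odd sum, res = 37-5 = 32
m=4,i=6: even sum, res = 32+24 = 56

56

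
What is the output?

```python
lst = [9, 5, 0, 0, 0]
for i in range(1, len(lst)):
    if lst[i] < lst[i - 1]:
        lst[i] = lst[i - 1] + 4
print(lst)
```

i=1: 5<9, lst[1] = 9+4 = 13 → [9, 13, 0, 0, 0]
i=2: 0<13, lst[2] = 13+4 = 17 → [9, 13, 17, 0, 0]
i=3: 0<17, lst[3] = 17+4 = 21 → [9, 13, 17, 21, 0]
i=4: 0<21, lst[4] = 21+4 = 25 → [9, 13, 17, 21, 25]

[9, 13, 17, 21, 25]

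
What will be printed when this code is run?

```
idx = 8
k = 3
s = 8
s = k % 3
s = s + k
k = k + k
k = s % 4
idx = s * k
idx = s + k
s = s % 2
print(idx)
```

6

s = 3%3 = 0
s = 0+3 = 3
k = 3+3 = 6
k = 3%4 = 3
idx = 3*3 = 9
idx = 3+3 = 6
s = 3%2 = 1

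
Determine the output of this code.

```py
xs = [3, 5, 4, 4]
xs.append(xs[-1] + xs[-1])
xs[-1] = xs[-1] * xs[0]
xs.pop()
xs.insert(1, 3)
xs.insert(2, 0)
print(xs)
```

[3, 3, 0, 5, 4, 4]

append xs[-1]+xs[-1] = 4+4 = 8 → [3, 5, 4, 4, 8]
xs[-1] = xs[-1]*xs[0] = 8*3 = 24 → [3, 5, 4, 4, 24]
pop() removes 24 → [3, 5, 4, 4]
insert 3 at 1 → [3, 3, 5, 4, 4]
insert 0 at 2 → [3, 3, 0, 5, 4, 4]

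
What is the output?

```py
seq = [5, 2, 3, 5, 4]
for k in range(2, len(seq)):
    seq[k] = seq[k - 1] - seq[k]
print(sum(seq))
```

k=2: seq[2] = 2-3 = -1 → [5, 2, -1, 5, 4]
k=3: seq[3] = (-1)-5 = -6 → [5, 2, -1, -6, 4]
k=4: seq[4] = (-6)-4 = -10 → [5, 2, -1, -6, -10]
sum = -10

-10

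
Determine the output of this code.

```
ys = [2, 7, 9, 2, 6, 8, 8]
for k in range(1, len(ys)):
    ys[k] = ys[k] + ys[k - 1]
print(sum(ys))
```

k=1: ys[1] = 7+2 = 9 → [2, 9, 9, 2, 6, 8, 8]
k=2: ys[2] = 9+9 = 18 → [2, 9, 18, 2, 6, 8, 8]
k=3: ys[3] = 2+18 = 20 → [2, 9, 18, 20, 6, 8, 8]
k=4: ys[4] = 6+20 = 26 → [2, 9, 18, 20, 26, 8, 8]
k=5: ys[5] = 8+26 = 34 → [2, 9, 18, 20, 26, 34, 8]
k=6: ys[6] = 8+34 = 42 → [2, 9, 18, 20, 26, 34, 42]
sum = 151

151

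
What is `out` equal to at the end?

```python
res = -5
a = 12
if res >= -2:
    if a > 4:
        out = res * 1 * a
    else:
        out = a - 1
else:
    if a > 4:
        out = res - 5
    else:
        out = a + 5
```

-10

res=-5, a=12
res >= -2 is False; a > 4 is True
→ out = res - 5 = -10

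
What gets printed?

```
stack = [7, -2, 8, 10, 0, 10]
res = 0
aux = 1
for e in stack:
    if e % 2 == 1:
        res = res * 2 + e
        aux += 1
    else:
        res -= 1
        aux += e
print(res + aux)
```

30

e=7: odd, res = 0*2+7 = 7; aux=2
e=-2: not odd, res = 7-1 = 6; aux=0
e=8: not odd, res = 6-1 = 5; aux=8
e=10: not odd, res = 5-1 = 4; aux=18
e=0: not odd, res = 4-1 = 3; aux=18
e=10: not odd, res = 3-1 = 2; aux=28
res+aux = 2+28 = 30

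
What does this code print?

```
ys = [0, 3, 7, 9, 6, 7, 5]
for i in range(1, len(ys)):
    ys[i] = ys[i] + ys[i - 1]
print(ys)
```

[0, 3, 10, 19, 25, 32, 37]

i=1: ys[1] = 3+0 = 3 → [0, 3, 7, 9, 6, 7, 5]
i=2: ys[2] = 7+3 = 10 → [0, 3, 10, 9, 6, 7, 5]
i=3: ys[3] = 9+10 = 19 → [0, 3, 10, 19, 6, 7, 5]
i=4: ys[4] = 6+19 = 25 → [0, 3, 10, 19, 25, 7, 5]
i=5: ys[5] = 7+25 = 32 → [0, 3, 10, 19, 25, 32, 5]
i=6: ys[6] = 5+32 = 37 → [0, 3, 10, 19, 25, 32, 37]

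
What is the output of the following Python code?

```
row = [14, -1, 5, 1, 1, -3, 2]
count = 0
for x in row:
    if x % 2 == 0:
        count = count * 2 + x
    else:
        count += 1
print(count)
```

40

x=14: even, count = 0*2+14 = 14
x=-1: not even, count = 14+1 = 15
x=5: not even, count = 15+1 = 16
x=1: not even, count = 16+1 = 17
x=1: not even, count = 17+1 = 18
x=-3: not even, count = 18+1 = 19
x=2: even, count = 19*2+2 = 40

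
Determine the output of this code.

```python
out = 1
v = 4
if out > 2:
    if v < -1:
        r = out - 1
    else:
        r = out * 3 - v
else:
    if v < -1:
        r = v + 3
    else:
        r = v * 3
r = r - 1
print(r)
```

out=1, v=4
out > 2 is False; v < -1 is False
→ r = v * 3 = 12
r = 12-1 = 11

11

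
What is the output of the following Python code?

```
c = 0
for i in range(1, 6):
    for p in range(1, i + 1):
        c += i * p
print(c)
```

140

i=1,p=1: c = 0+1 = 1
i=2,p=1: c = 1+2 = 3
i=2,p=2: c = 3+4 = 7
i=3,p=1: c = 7+3 = 10
i=3,p=2: c = 10+6 = 16
i=3,p=3: c = 16+9 = 25
i=4,p=1: c = 25+4 = 29
i=4,p=2: c = 29+8 = 37
i=4,p=3: c = 37+12 = 49
i=4,p=4: c = 49+16 = 65
i=5,p=1: c = 65+5 = 70
i=5,p=2: c = 70+10 = 80
i=5,p=3: c = 80+15 = 95
i=5,p=4: c = 95+20 = 115
i=5,p=5: c = 115+25 = 140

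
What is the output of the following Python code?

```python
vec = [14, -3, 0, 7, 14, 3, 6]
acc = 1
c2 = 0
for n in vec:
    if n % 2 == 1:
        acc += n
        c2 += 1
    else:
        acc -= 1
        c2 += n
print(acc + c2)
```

41

n=14: not odd, acc = 1-1 = 0; c2=14
n=-3: odd, acc = 0+(-3) = -3; c2=15
n=0: not odd, acc = (-3)-1 = -4; c2=15
n=7: odd, acc = (-4)+7 = 3; c2=16
n=14: not odd, acc = 3-1 = 2; c2=30
n=3: odd, acc = 2+3 = 5; c2=31
n=6: not odd, acc = 5-1 = 4; c2=37
acc+c2 = 4+37 = 41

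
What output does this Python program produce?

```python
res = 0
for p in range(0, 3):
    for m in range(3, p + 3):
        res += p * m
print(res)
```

p=1,m=3: res = 0+3 = 3
p=2,m=3: res = 3+6 = 9
p=2,m=4: res = 9+8 = 17

17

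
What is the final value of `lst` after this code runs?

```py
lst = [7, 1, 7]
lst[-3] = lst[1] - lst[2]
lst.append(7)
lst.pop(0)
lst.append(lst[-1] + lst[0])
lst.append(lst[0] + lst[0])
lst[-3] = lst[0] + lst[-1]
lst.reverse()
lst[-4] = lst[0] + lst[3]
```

[2, 9, 3, 7, 1]

lst[-3] = lst[1]-lst[2] = 1-7 = -6 → [-6, 1, 7]
append 7 → [-6, 1, 7, 7]
pop(0) removes -6 → [1, 7, 7]
append lst[-1]+lst[0] = 7+1 = 8 → [1, 7, 7, 8]
append lst[0]+lst[0] = 1+1 = 2 → [1, 7, 7, 8, 2]
lst[-3] = lst[0]+lst[-1] = 1+2 = 3 → [1, 7, 3, 8, 2]
reverse → [2, 8, 3, 7, 1]
lst[-4] = lst[0]+lst[3] = 2+7 = 9 → [2, 9, 3, 7, 1]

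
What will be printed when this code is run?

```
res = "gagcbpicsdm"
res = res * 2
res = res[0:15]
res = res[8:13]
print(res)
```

repeat ×2 → 'gagcbpicsdmgagcbpicsdm'
slice [0:15] → 'gagcbpicsdmgagc'
slice [8:13] → 'sdmga'

sdmga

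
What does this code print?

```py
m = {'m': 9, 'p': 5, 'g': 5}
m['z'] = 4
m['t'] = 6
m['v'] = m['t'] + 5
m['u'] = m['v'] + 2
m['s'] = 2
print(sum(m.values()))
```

55

m['z'] = 4 → {'m': 9, 'p': 5, 'g': 5, 'z': 4}
m['t'] = 6 → {'m': 9, 'p': 5, 'g': 5, 'z': 4, 't': 6}
m['v'] = m['t']+5 = 11 → {'m': 9, 'p': 5, 'g': 5, 'z': 4, 't': 6, 'v': 11}
m['u'] = m['v']+2 = 13 → {'m': 9, 'p': 5, 'g': 5, 'z': 4, 't': 6, 'v': 11, 'u': 13}
m['s'] = 2 → {'m': 9, 'p': 5, 'g': 5, 'z': 4, 't': 6, 'v': 11, 'u': 13, 's': 2}
sum of values = 55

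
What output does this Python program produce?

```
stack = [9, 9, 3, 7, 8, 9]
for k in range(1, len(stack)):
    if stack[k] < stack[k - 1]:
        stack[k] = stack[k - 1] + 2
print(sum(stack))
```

k=1: 9>=9, unchanged → [9, 9, 3, 7, 8, 9]
k=2: 3<9, stack[2] = 9+2 = 11 → [9, 9, 11, 7, 8, 9]
k=3: 7<11, stack[3] = 11+2 = 13 → [9, 9, 11, 13, 8, 9]
k=4: 8<13, stack[4] = 13+2 = 15 → [9, 9, 11, 13, 15, 9]
k=5: 9<15, stack[5] = 15+2 = 17 → [9, 9, 11, 13, 15, 17]
sum = 74

74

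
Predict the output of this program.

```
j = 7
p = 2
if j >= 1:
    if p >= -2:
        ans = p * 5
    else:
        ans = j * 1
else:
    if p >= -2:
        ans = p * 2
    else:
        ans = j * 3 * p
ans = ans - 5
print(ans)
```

5

j=7, p=2
j >= 1 is True; p >= -2 is True
→ ans = p * 5 = 10
ans = 10-5 = 5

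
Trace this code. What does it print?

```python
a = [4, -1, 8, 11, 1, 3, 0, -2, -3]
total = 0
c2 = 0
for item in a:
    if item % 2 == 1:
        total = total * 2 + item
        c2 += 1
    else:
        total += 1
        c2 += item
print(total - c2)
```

item=4: not odd, total = 0+1 = 1; c2=4
item=-1: odd, total = 1*2+(-1) = 1; c2=5
item=8: not odd, total = 1+1 = 2; c2=13
item=11: odd, total = 2*2+11 = 15; c2=14
item=1: odd, total = 15*2+1 = 31; c2=15
item=3: odd, total = 31*2+3 = 65; c2=16
item=0: not odd, total = 65+1 = 66; c2=16
item=-2: not odd, total = 66+1 = 67; c2=14
item=-3: odd, total = 67*2+(-3) = 131; c2=15
total-c2 = 131-15 = 116

116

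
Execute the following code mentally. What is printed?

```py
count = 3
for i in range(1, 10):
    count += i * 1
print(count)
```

i=1: count = 3+1*1 = 4
i=2: count = 4+2*1 = 6
i=3: count = 6+3*1 = 9
i=4: count = 9+4*1 = 13
i=5: count = 13+5*1 = 18
i=6: count = 18+6*1 = 24
i=7: count = 24+7*1 = 31
i=8: count = 31+8*1 = 39
i=9: count = 39+9*1 = 48

48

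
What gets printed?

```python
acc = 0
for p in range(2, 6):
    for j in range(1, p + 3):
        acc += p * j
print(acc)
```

p=2,j=1: acc = 0+2 = 2
p=2,j=2: acc = 2+4 = 6
p=2,j=3: acc = 6+6 = 12
p=2,j=4: acc = 12+8 = 20
p=3,j=1: acc = 20+3 = 23
p=3,j=2: acc = 23+6 = 29
p=3,j=3: acc = 29+9 = 38
p=3,j=4: acc = 38+12 = 50
p=3,j=5: acc = 50+15 = 65
p=4,j=1: acc = 65+4 = 69
p=4,j=2: acc = 69+8 = 77
p=4,j=3: acc = 77+12 = 89
p=4,j=4: acc = 89+16 = 105
p=4,j=5: acc = 105+20 = 125
p=4,j=6: acc = 125+24 = 149
p=5,j=1: acc = 149+5 = 154
p=5,j=2: acc = 154+10 = 164
p=5,j=3: acc = 164+15 = 179
p=5,j=4: acc = 179+20 = 199
p=5,j=5: acc = 199+25 = 224
p=5,j=6: acc = 224+30 = 254
p=5,j=7: acc = 254+35 = 289

289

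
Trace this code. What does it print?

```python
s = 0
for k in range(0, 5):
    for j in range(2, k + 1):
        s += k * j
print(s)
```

55

k=2,j=2: s = 0+4 = 4
k=3,j=2: s = 4+6 = 10
k=3,j=3: s = 10+9 = 19
k=4,j=2: s = 19+8 = 27
k=4,j=3: s = 27+12 = 39
k=4,j=4: s = 39+16 = 55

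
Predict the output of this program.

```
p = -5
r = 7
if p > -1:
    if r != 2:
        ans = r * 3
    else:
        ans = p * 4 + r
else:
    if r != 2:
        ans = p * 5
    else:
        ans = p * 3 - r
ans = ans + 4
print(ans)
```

p=-5, r=7
p > -1 is False; r != 2 is True
→ ans = p * 5 = -25
ans = (-25)+4 = -21

-21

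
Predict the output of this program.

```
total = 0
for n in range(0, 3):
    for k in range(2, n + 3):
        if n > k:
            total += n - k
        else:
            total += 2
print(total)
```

12

n=0,k=2: not 0>2, total = 0+2 = 2
n=1,k=2: not 1>2, total = 2+2 = 4
n=1,k=3: not 1>3, total = 4+2 = 6
n=2,k=2: not 2>2, total = 6+2 = 8
n=2,k=3: not 2>3, total = 8+2 = 10
n=2,k=4: not 2>4, total = 10+2 = 12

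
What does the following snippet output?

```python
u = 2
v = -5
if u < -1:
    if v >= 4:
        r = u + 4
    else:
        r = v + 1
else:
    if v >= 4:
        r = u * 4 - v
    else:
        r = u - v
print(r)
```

u=2, v=-5
u < -1 is False; v >= 4 is False
→ r = u - v = 7

7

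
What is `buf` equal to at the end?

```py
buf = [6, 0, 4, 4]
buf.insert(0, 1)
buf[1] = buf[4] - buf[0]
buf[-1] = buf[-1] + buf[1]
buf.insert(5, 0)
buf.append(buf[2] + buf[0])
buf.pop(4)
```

[1, 3, 0, 4, 0, 1]

insert 1 at 0 → [1, 6, 0, 4, 4]
buf[1] = buf[4]-buf[0] = 4-1 = 3 → [1, 3, 0, 4, 4]
buf[-1] = buf[-1]+buf[1] = 4+3 = 7 → [1, 3, 0, 4, 7]
insert 0 at 5 → [1, 3, 0, 4, 7, 0]
append buf[2]+buf[0] = 0+1 = 1 → [1, 3, 0, 4, 7, 0, 1]
pop(4) removes 7 → [1, 3, 0, 4, 0, 1]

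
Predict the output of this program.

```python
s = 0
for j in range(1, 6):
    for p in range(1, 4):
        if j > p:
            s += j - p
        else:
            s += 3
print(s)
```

j=1,p=1: not 1>1, s = 0+3 = 3
j=1,p=2: not 1>2, s = 3+3 = 6
j=1,p=3: not 1>3, s = 6+3 = 9
j=2,p=1: 2>1, s = 9+1 = 10
j=2,p=2: not 2>2, s = 10+3 = 13
j=2,p=3: not 2>3, s = 13+3 = 16
j=3,p=1: 3>1, s = 16+2 = 18
j=3,p=2: 3>2, s = 18+1 = 19
j=3,p=3: not 3>3, s = 19+3 = 22
j=4,p=1: 4>1, s = 22+3 = 25
j=4,p=2: 4>2, s = 25+2 = 27
j=4,p=3: 4>3, s = 27+1 = 28
j=5,p=1: 5>1, s = 28+4 = 32
j=5,p=2: 5>2, s = 32+3 = 35
j=5,p=3: 5>3, s = 35+2 = 37

37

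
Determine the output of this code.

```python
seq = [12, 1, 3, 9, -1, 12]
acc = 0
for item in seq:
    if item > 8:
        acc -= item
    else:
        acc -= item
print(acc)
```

item=12: >8, acc = 0-12 = -12
item=1: not >8, acc = (-12)-1 = -13
item=3: not >8, acc = (-13)-3 = -16
item=9: >8, acc = (-16)-9 = -25
item=-1: not >8, acc = (-25)-(-1) = -24
item=12: >8, acc = (-24)-12 = -36

-36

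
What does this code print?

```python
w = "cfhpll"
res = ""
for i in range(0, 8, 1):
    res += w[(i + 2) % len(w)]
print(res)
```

hpllcfhp

i=0: add w[2]='h' → 'h'
i=1: add w[3]='p' → 'hp'
i=2: add w[4]='l' → 'hpl'
i=3: add w[5]='l' → 'hpll'
i=4: add w[0]='c' → 'hpllc'
i=5: add w[1]='f' → 'hpllcf'
i=6: add w[2]='h' → 'hpllcfh'
i=7: add w[3]='p' → 'hpllcfhp'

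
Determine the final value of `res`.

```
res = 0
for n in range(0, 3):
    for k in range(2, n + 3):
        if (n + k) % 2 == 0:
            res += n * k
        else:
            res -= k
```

10

n=0,k=2: even sum, res = 0+0 = 0
n=1,k=2: odd sum, res = 0-2 = -2
n=1,k=3: even sum, res = (-2)+3 = 1
n=2,k=2: even sum, res = 1+4 = 5
n=2,k=3: odd sum, res = 5-3 = 2
n=2,k=4: even sum, res = 2+8 = 10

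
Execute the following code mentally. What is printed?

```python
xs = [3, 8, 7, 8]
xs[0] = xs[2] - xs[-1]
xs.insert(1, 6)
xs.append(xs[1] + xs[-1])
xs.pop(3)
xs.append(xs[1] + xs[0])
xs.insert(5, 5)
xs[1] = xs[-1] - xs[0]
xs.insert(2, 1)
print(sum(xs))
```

xs[0] = xs[2]-xs[-1] = 7-8 = -1 → [-1, 8, 7, 8]
insert 6 at 1 → [-1, 6, 8, 7, 8]
append xs[1]+xs[-1] = 6+8 = 14 → [-1, 6, 8, 7, 8, 14]
pop(3) removes 7 → [-1, 6, 8, 8, 14]
append xs[1]+xs[0] = 6+(-1) = 5 → [-1, 6, 8, 8, 14, 5]
insert 5 at 5 → [-1, 6, 8, 8, 14, 5, 5]
xs[1] = xs[-1]-xs[0] = 5-(-1) = 6 → [-1, 6, 8, 8, 14, 5, 5]
insert 1 at 2 → [-1, 6, 1, 8, 8, 14, 5, 5]
sum = 46

46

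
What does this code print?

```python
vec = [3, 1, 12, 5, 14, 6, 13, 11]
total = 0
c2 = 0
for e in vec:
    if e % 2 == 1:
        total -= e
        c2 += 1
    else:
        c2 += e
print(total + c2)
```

e=3: odd, total = 0-3 = -3; c2=1
e=1: odd, total = (-3)-1 = -4; c2=2
e=12: not odd; c2=14
e=5: odd, total = (-4)-5 = -9; c2=15
e=14: not odd; c2=29
e=6: not odd; c2=35
e=13: odd, total = (-9)-13 = -22; c2=36
e=11: odd, total = (-22)-11 = -33; c2=37
total+c2 = (-33)+37 = 4

4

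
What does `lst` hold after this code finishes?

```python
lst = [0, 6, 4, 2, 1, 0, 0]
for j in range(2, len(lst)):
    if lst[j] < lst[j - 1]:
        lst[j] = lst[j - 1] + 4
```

[0, 6, 10, 14, 18, 22, 26]

j=2: 4<6, lst[2] = 6+4 = 10 → [0, 6, 10, 2, 1, 0, 0]
j=3: 2<10, lst[3] = 10+4 = 14 → [0, 6, 10, 14, 1, 0, 0]
j=4: 1<14, lst[4] = 14+4 = 18 → [0, 6, 10, 14, 18, 0, 0]
j=5: 0<18, lst[5] = 18+4 = 22 → [0, 6, 10, 14, 18, 22, 0]
j=6: 0<22, lst[6] = 22+4 = 26 → [0, 6, 10, 14, 18, 22, 26]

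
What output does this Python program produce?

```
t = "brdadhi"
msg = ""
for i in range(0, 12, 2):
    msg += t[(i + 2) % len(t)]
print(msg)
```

ddirah

i=0: add t[2]='d' → 'd'
i=2: add t[4]='d' → 'dd'
i=4: add t[6]='i' → 'ddi'
i=6: add t[1]='r' → 'ddir'
i=8: add t[3]='a' → 'ddira'
i=10: add t[5]='h' → 'ddirah'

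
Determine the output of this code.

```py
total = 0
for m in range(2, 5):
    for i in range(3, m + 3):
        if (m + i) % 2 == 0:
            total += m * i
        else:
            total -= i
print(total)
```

57

m=2,i=3: odd sum, total = 0-3 = -3
m=2,i=4: even sum, total = (-3)+8 = 5
m=3,i=3: even sum, total = 5+9 = 14
m=3,i=4: odd sum, total = 14-4 = 10
m=3,i=5: even sum, total = 10+15 = 25
m=4,i=3: odd sum, total = 25-3 = 22
m=4,i=4: even sum, total = 22+16 = 38
m=4,i=5: odd sum, total = 38-5 = 33
m=4,i=6: even sum, total = 33+24 = 57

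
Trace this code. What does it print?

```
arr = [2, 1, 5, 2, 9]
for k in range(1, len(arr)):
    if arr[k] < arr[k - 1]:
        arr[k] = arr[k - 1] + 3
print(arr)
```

[2, 5, 5, 8, 9]

k=1: 1<2, arr[1] = 2+3 = 5 → [2, 5, 5, 2, 9]
k=2: 5>=5, unchanged → [2, 5, 5, 2, 9]
k=3: 2<5, arr[3] = 5+3 = 8 → [2, 5, 5, 8, 9]
k=4: 9>=8, unchanged → [2, 5, 5, 8, 9]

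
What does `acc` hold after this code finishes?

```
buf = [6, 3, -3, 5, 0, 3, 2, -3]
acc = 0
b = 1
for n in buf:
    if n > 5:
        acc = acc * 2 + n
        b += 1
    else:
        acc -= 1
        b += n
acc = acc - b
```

n=6: >5, acc = 0*2+6 = 6; b=2
n=3: not >5, acc = 6-1 = 5; b=5
n=-3: not >5, acc = 5-1 = 4; b=2
n=5: not >5, acc = 4-1 = 3; b=7
n=0: not >5, acc = 3-1 = 2; b=7
n=3: not >5, acc = 2-1 = 1; b=10
n=2: not >5, acc = 1-1 = 0; b=12
n=-3: not >5, acc = 0-1 = -1; b=9
acc-b = (-1)-9 = -10

-10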